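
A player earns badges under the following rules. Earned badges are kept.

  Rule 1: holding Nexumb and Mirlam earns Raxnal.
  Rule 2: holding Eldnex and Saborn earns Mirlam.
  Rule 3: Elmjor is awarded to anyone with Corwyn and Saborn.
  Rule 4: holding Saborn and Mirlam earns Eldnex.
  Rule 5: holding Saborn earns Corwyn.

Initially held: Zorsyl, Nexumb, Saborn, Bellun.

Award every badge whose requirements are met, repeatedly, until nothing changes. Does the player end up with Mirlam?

Mirlam would need Eldnex and Saborn (Rule 2), but Eldnex is never earned.

No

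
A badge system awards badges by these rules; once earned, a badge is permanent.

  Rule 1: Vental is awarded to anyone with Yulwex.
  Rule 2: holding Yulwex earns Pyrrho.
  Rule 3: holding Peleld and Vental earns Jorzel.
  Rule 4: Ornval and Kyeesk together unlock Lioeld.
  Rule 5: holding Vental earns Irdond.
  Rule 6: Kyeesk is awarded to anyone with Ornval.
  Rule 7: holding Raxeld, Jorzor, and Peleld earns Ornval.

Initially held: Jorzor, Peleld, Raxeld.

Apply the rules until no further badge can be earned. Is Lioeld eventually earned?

With Raxeld, Jorzor, and Peleld, Ornval is earned (Rule 7).
With Ornval, Kyeesk is earned (Rule 6).
With Ornval and Kyeesk, Lioeld is earned (Rule 4).

Yes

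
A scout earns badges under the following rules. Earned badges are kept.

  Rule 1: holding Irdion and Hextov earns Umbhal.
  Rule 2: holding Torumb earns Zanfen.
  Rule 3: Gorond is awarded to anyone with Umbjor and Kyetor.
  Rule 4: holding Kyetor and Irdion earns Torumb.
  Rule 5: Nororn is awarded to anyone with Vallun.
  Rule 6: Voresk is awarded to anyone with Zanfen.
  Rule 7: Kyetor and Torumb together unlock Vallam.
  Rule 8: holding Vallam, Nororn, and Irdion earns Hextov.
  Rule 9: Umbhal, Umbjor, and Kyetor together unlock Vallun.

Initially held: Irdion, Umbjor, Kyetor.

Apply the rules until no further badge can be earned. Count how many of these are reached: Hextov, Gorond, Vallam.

2

With Umbjor and Kyetor, Gorond is earned (Rule 3).
With Kyetor and Irdion, Torumb is earned (Rule 4).
With Kyetor and Torumb, Vallam is earned (Rule 7).
Hextov would need Vallam, Nororn, and Irdion (Rule 8), but Nororn is never earned.
Gorond: reached.
Vallam: reached.
Reached: Gorond and Vallam — 2 of the 3.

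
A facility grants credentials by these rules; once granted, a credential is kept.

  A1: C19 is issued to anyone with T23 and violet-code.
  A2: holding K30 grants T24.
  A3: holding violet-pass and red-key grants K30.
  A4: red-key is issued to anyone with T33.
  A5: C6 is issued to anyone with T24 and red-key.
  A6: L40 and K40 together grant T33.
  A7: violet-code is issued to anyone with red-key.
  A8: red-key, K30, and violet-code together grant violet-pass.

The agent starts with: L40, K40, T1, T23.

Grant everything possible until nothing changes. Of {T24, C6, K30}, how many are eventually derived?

0

T24 would need K30 (A2), but K30 is never granted.
C6 would need T24 and red-key (A5), but T24 is never granted.
K30 would need violet-pass and red-key (A3), but violet-pass is never granted.
None of the 3 are reached.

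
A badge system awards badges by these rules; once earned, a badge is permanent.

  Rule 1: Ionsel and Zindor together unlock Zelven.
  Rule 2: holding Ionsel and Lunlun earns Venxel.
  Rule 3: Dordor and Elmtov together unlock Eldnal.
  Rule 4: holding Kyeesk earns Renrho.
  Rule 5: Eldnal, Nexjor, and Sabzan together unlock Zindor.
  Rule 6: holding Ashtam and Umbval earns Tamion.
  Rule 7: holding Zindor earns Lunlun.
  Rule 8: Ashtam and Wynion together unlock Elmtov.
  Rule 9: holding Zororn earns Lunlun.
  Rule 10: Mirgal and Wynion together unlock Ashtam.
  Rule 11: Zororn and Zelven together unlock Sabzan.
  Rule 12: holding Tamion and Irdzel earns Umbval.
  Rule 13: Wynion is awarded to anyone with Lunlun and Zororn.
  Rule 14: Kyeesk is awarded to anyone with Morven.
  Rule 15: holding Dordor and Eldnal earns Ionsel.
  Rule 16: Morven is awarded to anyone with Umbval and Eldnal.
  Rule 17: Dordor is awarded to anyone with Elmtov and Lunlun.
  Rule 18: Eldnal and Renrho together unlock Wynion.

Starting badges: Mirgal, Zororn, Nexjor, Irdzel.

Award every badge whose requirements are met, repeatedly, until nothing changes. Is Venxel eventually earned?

Yes

With Zororn, Lunlun is earned (Rule 9).
With Lunlun and Zororn, Wynion is earned (Rule 13).
With Mirgal and Wynion, Ashtam is earned (Rule 10).
With Ashtam and Wynion, Elmtov is earned (Rule 8).
With Elmtov and Lunlun, Dordor is earned (Rule 17).
With Dordor and Elmtov, Eldnal is earned (Rule 3).
With Dordor and Eldnal, Ionsel is earned (Rule 15).
With Ionsel and Lunlun, Venxel is earned (Rule 2).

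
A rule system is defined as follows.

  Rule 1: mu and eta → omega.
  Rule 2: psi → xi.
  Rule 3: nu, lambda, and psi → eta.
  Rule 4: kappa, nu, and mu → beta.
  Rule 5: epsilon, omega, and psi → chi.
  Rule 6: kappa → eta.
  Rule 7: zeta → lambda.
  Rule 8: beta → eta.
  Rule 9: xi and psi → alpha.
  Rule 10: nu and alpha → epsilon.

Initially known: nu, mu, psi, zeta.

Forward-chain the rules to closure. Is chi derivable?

Yes

From psi, Rule 2 gives xi.
zeta holds, so lambda follows (Rule 7).
From xi and psi, Rule 9 gives alpha.
nu, lambda, and psi hold, so eta follows (Rule 3).
From mu and eta, Rule 1 gives omega.
From nu and alpha, Rule 10 gives epsilon.
epsilon, omega, and psi hold, so chi follows (Rule 5).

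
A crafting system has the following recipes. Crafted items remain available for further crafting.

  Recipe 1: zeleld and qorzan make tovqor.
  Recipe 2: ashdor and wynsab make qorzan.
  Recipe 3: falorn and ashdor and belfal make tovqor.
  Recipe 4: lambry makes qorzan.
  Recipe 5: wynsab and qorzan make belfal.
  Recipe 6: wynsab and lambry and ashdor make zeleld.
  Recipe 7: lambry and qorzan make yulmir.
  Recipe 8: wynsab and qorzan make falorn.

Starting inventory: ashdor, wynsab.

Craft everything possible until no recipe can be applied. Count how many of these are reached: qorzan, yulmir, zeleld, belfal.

ashdor and wynsab → qorzan (Recipe 2).
wynsab and qorzan → belfal (Recipe 5).
qorzan: reached.
yulmir would need lambry and qorzan (Recipe 7), but lambry is never obtained.
zeleld would need wynsab, lambry, and ashdor (Recipe 6), but lambry is never obtained.
belfal: reached.
Reached: qorzan and belfal — 2 of the 4.

2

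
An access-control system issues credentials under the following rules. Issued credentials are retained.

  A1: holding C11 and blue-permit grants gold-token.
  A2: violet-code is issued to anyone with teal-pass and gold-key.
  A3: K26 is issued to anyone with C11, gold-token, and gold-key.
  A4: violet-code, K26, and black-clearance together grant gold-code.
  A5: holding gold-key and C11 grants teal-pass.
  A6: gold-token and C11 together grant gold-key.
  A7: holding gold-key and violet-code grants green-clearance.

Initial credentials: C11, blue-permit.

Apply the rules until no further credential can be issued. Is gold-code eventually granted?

No

gold-code would need violet-code, K26, and black-clearance (A4), but black-clearance is never granted.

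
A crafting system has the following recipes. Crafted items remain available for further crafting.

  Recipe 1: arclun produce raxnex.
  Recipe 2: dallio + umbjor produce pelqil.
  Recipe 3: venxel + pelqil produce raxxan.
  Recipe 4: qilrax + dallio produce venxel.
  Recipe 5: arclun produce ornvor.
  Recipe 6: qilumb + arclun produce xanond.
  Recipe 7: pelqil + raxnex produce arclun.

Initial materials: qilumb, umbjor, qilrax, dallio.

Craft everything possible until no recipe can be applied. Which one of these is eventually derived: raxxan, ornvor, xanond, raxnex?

dallio + umbjor → pelqil (Recipe 2).
Using Recipe 4, qilrax and dallio make venxel.
venxel + pelqil → raxxan (Recipe 3).
raxnex would need arclun (Recipe 1), but arclun is never obtained. ornvor would need arclun (Recipe 5), but arclun is never obtained. xanond would need qilumb and arclun (Recipe 6), but arclun is never obtained.

raxxan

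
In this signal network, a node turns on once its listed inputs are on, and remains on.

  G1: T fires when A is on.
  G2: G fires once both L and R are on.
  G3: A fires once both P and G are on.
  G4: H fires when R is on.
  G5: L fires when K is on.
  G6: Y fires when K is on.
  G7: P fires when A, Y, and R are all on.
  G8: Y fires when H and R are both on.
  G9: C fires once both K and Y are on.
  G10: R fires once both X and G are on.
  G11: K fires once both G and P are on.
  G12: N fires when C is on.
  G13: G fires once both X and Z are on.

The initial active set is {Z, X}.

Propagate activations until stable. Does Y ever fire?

X and Z are on, so G fires (G13).
G10: X and G on → R on.
G4: R on → H on.
G8: H and R on → Y on.

Yes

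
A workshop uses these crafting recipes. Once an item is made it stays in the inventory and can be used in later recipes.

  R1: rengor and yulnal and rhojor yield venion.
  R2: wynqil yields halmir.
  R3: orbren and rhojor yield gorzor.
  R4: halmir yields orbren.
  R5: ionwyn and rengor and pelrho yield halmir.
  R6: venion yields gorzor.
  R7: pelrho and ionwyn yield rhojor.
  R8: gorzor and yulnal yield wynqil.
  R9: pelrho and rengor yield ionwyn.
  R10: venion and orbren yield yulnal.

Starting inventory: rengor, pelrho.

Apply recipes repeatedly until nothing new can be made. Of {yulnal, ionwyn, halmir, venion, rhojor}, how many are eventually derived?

3

pelrho and rengor → ionwyn (R9).
Using R7, pelrho and ionwyn make rhojor.
ionwyn and rengor and pelrho → halmir (R5).
yulnal would need venion and orbren (R10), but venion is never obtained.
ionwyn: reached.
halmir: reached.
venion would need rengor, yulnal, and rhojor (R1), but yulnal is never obtained.
rhojor: reached.
Reached: ionwyn, halmir, and rhojor — 3 of the 5.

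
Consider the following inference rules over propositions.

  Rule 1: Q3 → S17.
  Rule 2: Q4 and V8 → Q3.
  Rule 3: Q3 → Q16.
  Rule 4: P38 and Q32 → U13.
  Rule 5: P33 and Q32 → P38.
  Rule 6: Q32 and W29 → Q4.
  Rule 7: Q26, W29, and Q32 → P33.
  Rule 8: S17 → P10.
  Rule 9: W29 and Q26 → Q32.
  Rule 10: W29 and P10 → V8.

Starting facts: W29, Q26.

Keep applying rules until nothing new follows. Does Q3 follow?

Q3 would need Q4 and V8 (Rule 2), but V8 is never established.

No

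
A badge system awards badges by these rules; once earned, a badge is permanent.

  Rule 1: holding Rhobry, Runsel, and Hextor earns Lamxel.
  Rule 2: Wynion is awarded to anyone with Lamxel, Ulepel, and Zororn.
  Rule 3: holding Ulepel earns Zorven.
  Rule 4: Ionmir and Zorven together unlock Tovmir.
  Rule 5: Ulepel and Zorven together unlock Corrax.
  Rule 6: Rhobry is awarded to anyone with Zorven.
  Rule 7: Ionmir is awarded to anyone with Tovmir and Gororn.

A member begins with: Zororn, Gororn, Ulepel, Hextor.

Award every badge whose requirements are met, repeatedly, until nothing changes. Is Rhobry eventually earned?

With Ulepel, Zorven is earned (Rule 3).
With Zorven, Rhobry is earned (Rule 6).

Yes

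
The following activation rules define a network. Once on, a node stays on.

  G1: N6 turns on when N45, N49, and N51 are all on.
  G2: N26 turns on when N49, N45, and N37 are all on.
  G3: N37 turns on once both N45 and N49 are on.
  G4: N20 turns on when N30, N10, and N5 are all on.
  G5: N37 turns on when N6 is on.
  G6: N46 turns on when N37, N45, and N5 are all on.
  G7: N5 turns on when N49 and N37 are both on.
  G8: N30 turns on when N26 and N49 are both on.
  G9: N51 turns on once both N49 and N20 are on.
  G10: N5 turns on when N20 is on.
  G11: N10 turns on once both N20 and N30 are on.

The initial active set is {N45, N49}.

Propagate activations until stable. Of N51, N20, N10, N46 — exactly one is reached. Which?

G3: N45 and N49 on → N37 on.
G7: N49 and N37 on → N5 on.
N37, N45, and N5 are on, so N46 turns on (G6).
N51 would need N49 and N20 (G9), but N20 never turns on. N20 would need N30, N10, and N5 (G4), but N10 never turns on. N10 would need N20 and N30 (G11), but N20 never turns on.

N46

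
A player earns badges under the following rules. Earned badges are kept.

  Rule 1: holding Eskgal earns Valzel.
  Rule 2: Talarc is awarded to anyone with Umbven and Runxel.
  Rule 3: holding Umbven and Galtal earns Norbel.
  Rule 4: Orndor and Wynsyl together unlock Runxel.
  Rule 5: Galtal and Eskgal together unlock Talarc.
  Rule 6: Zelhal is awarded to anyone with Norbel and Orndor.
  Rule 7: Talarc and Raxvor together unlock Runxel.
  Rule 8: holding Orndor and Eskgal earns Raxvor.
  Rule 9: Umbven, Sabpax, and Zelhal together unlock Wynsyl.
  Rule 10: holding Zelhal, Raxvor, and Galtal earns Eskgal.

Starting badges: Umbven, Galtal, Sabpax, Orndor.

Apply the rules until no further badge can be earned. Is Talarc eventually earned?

With Umbven and Galtal, Norbel is earned (Rule 3).
With Norbel and Orndor, Zelhal is earned (Rule 6).
With Umbven, Sabpax, and Zelhal, Wynsyl is earned (Rule 9).
With Orndor and Wynsyl, Runxel is earned (Rule 4).
With Umbven and Runxel, Talarc is earned (Rule 2).

Yes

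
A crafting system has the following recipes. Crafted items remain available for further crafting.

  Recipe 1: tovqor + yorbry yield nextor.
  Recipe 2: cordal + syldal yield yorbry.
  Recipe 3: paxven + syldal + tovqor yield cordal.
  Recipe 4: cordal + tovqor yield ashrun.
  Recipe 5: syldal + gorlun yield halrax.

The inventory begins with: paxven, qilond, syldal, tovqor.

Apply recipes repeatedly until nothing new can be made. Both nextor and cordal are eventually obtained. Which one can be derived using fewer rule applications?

cordal

cordal: paxven + syldal + tovqor → cordal (Recipe 3). [1 rule application]
nextor: paxven + syldal + tovqor → cordal (Recipe 3). Using Recipe 2, cordal and syldal make yorbry. tovqor + yorbry → nextor (Recipe 1). [3 rule applications]
cordal needs fewer.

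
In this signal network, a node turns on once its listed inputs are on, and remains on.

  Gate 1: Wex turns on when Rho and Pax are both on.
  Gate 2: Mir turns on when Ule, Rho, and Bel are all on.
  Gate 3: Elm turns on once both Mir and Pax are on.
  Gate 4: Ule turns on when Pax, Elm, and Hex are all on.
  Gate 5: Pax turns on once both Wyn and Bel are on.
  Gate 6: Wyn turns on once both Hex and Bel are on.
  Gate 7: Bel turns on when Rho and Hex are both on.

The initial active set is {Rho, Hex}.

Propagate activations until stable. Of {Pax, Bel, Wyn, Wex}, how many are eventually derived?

4

Rho and Hex are on, so Bel turns on (Gate 7).
Hex and Bel are on, so Wyn turns on (Gate 6).
Wyn and Bel are on, so Pax turns on (Gate 5).
Rho and Pax are on, so Wex turns on (Gate 1).
Pax: reached.
Bel: reached.
Wyn: reached.
Wex: reached.
All 4 are reached.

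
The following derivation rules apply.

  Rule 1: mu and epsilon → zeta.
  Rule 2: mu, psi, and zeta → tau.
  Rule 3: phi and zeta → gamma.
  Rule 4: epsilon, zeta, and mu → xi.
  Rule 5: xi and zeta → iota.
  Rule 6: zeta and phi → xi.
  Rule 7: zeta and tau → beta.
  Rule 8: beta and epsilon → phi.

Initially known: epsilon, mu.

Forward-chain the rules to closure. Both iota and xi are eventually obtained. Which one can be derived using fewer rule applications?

xi: From mu and epsilon, Rule 1 gives zeta. epsilon, zeta, and mu hold, so xi follows (Rule 4). [2 rule applications]
iota: From mu and epsilon, Rule 1 gives zeta. epsilon, zeta, and mu hold, so xi follows (Rule 4). xi and zeta hold, so iota follows (Rule 5). [3 rule applications]
xi needs fewer.

xi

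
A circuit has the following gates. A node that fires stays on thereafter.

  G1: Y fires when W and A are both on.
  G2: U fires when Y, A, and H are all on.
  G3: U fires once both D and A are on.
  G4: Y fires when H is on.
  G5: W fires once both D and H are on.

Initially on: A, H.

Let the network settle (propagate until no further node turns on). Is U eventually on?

Yes

H is on, so Y fires (G4).
Y, A, and H are on, so U fires (G2).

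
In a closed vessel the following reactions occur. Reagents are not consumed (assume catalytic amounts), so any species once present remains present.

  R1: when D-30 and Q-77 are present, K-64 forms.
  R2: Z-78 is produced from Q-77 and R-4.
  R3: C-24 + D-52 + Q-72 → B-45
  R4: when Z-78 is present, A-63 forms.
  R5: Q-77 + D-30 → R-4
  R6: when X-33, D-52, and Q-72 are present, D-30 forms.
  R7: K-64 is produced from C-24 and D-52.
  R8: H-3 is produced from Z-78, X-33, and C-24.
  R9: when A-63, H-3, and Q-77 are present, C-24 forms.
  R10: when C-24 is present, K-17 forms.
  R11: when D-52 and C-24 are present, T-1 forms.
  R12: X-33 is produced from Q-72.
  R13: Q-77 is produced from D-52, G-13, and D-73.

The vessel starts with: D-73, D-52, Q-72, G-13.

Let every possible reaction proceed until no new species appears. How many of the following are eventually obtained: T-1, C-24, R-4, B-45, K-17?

D-52, G-13, and D-73 present → Q-77 forms (R13).
Q-72 present → X-33 forms (R12).
X-33, D-52, and Q-72 present → D-30 forms (R6).
Q-77 and D-30 present → R-4 forms (R5).
T-1 would need D-52 and C-24 (R11), but C-24 never forms.
C-24 would need A-63, H-3, and Q-77 (R9), but H-3 never forms.
R-4: reached.
B-45 would need C-24, D-52, and Q-72 (R3), but C-24 never forms.
K-17 would need C-24 (R10), but C-24 never forms.
Reached: R-4 — 1 of the 5.

1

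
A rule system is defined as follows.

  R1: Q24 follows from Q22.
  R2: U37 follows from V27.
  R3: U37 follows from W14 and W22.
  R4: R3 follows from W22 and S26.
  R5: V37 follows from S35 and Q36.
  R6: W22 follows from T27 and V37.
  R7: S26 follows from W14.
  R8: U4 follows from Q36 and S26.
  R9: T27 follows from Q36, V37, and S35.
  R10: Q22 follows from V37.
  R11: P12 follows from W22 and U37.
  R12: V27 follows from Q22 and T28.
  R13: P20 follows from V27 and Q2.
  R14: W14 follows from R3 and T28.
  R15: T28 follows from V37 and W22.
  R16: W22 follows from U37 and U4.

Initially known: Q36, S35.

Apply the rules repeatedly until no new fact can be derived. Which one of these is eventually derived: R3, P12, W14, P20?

P12

From S35 and Q36, R5 gives V37.
Q36, V37, and S35 hold, so T27 follows (R9).
V37 holds, so Q22 follows (R10).
T27 and V37 hold, so W22 follows (R6).
V37 and W22 hold, so T28 follows (R15).
Q22 and T28 hold, so V27 follows (R12).
V27 holds, so U37 follows (R2).
W22 and U37 hold, so P12 follows (R11).
W14 would need R3 and T28 (R14), but R3 is never established. R3 would need W22 and S26 (R4), but S26 is never established. P20 would need V27 and Q2 (R13), but Q2 is never established.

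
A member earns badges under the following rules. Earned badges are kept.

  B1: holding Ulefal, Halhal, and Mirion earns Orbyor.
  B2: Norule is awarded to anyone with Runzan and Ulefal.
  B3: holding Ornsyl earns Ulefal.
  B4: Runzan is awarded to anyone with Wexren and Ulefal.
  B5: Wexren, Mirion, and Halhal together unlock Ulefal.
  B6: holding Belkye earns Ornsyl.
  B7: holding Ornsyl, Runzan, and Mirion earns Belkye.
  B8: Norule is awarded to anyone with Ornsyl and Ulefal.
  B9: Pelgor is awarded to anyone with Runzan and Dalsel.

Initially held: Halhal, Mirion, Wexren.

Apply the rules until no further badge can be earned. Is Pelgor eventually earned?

Pelgor would need Runzan and Dalsel (B9), but Dalsel is never earned.

No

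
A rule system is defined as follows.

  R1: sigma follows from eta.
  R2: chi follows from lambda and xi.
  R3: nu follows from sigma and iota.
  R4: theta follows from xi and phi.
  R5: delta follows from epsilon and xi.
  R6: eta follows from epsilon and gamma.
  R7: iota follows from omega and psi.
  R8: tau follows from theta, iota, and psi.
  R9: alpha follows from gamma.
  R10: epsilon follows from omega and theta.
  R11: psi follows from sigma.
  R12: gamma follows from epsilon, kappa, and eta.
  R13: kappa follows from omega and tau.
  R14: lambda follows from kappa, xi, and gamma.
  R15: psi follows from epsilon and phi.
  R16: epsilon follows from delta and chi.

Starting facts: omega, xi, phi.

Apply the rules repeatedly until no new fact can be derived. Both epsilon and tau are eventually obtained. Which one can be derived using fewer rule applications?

epsilon

epsilon: From xi and phi, R4 gives theta. omega and theta hold, so epsilon follows (R10). [2 rule applications]
tau: From xi and phi, R4 gives theta. From omega and theta, R10 gives epsilon. epsilon and phi hold, so psi follows (R15). omega and psi hold, so iota follows (R7). theta, iota, and psi hold, so tau follows (R8). [5 rule applications]
epsilon needs fewer.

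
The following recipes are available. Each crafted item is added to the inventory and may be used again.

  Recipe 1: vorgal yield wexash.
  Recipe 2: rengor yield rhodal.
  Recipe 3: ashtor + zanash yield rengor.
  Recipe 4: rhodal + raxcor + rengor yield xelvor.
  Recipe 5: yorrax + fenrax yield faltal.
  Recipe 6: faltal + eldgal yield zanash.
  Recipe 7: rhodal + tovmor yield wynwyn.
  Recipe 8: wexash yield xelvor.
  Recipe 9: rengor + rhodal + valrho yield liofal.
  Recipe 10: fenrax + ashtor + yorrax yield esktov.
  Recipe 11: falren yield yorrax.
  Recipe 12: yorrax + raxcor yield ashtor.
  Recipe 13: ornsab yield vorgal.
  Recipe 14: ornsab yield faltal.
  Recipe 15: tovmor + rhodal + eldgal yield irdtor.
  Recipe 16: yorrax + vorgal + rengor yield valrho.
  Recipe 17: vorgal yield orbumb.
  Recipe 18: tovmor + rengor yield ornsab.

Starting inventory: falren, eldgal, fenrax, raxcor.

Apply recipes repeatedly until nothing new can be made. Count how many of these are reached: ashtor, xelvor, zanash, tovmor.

falren → yorrax (Recipe 11).
Using Recipe 12, yorrax and raxcor make ashtor.
yorrax + fenrax → faltal (Recipe 5).
Using Recipe 6, faltal and eldgal make zanash.
Using Recipe 3, ashtor and zanash make rengor.
rengor → rhodal (Recipe 2).
Using Recipe 4, rhodal, raxcor, and rengor make xelvor.
ashtor: reached.
xelvor: reached.
zanash: reached.
No rule produces tovmor, and it is not given.
Reached: ashtor, xelvor, and zanash — 3 of the 4.

3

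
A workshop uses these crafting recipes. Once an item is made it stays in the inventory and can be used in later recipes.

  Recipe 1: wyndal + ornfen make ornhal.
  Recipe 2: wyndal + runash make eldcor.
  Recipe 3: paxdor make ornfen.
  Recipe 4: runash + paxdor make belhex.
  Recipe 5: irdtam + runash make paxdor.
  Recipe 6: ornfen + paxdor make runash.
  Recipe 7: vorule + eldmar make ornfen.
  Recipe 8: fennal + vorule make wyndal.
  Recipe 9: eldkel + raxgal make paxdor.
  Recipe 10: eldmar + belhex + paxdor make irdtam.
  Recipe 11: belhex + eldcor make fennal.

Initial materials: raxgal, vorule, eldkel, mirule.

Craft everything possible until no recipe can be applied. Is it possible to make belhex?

Yes

Using Recipe 9, eldkel and raxgal make paxdor.
Using Recipe 3, paxdor makes ornfen.
ornfen + paxdor → runash (Recipe 6).
runash + paxdor → belhex (Recipe 4).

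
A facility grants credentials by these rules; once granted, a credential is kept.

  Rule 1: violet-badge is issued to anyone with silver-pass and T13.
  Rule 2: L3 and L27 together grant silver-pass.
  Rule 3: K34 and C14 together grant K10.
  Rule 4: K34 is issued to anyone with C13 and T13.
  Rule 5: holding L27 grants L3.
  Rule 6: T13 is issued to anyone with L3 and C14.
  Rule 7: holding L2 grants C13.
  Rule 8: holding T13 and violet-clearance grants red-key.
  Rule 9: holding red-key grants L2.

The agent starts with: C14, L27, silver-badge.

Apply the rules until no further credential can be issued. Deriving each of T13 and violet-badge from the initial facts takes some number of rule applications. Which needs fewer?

T13

T13: Holding L27 grants L3 (Rule 5). Holding L3 and C14 grants T13 (Rule 6). [2 rule applications]
violet-badge: Holding L27 grants L3 (Rule 5). Holding L3 and C14 grants T13 (Rule 6). Holding L3 and L27 grants silver-pass (Rule 2). Holding silver-pass and T13 grants violet-badge (Rule 1). [4 rule applications]
T13 needs fewer.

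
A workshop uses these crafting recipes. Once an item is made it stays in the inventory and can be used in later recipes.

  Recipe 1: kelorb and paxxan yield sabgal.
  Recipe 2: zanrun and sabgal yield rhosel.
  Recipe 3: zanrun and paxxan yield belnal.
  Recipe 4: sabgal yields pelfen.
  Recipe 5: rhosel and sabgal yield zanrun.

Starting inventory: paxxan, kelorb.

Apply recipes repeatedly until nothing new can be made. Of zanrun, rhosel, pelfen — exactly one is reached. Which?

pelfen

kelorb and paxxan → sabgal (Recipe 1).
sabgal → pelfen (Recipe 4).
rhosel would need zanrun and sabgal (Recipe 2), but zanrun is never obtained. zanrun would need rhosel and sabgal (Recipe 5), but rhosel is never obtained.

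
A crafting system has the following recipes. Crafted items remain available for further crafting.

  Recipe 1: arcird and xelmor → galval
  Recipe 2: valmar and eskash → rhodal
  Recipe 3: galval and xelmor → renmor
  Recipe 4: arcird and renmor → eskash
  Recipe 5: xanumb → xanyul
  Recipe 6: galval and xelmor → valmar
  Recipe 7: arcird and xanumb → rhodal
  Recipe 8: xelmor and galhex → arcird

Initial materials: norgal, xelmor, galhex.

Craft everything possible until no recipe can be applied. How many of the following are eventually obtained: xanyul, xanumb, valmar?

1

Using Recipe 8, xelmor and galhex make arcird.
arcird and xelmor → galval (Recipe 1).
galval and xelmor → valmar (Recipe 6).
xanyul would need xanumb (Recipe 5), but xanumb is never obtained.
No rule produces xanumb, and it is not given.
valmar: reached.
Reached: valmar — 1 of the 3.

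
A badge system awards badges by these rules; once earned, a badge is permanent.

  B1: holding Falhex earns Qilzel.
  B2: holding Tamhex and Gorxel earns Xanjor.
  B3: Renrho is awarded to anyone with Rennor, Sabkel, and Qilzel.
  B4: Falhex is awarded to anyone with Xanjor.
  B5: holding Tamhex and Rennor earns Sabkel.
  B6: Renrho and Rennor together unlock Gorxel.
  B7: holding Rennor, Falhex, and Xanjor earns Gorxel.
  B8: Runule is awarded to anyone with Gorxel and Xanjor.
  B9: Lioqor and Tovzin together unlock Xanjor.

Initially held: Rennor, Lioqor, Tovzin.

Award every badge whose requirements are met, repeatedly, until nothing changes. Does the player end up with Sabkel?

No

Sabkel would need Tamhex and Rennor (B5), but Tamhex is never earned.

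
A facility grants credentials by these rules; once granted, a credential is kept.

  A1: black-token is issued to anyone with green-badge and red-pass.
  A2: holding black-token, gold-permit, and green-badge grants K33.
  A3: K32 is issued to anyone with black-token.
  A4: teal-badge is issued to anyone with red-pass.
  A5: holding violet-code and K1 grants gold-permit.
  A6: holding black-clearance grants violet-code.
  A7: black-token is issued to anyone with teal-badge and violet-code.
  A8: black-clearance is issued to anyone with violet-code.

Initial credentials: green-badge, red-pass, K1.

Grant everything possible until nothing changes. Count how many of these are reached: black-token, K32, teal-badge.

3

Holding green-badge and red-pass grants black-token (A1).
Holding red-pass grants teal-badge (A4).
Holding black-token grants K32 (A3).
black-token: reached.
K32: reached.
teal-badge: reached.
All 3 are reached.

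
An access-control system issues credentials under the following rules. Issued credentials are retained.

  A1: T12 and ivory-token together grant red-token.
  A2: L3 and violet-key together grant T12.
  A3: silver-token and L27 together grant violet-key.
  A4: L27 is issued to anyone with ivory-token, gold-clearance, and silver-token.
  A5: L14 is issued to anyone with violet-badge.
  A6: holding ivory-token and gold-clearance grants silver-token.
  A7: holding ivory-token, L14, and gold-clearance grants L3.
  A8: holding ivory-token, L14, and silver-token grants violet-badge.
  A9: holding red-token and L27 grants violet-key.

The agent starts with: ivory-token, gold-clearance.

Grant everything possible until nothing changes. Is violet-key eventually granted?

Holding ivory-token and gold-clearance grants silver-token (A6).
Holding ivory-token, gold-clearance, and silver-token grants L27 (A4).
Holding silver-token and L27 grants violet-key (A3).

Yes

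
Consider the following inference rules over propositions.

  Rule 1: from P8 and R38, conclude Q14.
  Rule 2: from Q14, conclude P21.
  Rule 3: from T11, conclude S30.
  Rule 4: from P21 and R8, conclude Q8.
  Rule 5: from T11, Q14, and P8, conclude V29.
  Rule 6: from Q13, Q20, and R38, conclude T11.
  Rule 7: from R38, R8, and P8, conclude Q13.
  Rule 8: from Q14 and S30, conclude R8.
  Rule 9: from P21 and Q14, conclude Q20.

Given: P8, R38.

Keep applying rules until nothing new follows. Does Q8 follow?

No

Q8 would need P21 and R8 (Rule 4), but R8 is never established.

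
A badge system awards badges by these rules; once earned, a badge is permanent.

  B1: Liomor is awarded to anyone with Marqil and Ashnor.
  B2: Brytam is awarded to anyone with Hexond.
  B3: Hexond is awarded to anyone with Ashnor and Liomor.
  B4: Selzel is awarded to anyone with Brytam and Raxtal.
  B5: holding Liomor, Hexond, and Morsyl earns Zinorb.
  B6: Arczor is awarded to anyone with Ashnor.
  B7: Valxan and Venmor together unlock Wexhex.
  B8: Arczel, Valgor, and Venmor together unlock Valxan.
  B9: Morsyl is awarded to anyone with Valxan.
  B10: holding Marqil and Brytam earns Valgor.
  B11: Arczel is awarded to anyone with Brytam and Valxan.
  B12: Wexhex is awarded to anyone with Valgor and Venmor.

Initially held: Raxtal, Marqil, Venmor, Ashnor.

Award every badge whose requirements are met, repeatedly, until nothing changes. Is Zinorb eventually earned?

Zinorb would need Liomor, Hexond, and Morsyl (B5), but Morsyl is never earned.

No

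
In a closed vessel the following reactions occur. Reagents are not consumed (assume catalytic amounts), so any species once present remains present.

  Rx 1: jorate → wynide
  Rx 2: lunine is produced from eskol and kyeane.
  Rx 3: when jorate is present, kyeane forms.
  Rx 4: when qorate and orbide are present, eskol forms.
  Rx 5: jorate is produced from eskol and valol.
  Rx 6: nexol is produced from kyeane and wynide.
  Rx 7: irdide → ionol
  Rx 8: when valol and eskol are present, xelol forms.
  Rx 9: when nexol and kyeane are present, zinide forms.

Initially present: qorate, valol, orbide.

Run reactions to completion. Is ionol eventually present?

No

ionol would need irdide (Rx 7), but irdide never forms.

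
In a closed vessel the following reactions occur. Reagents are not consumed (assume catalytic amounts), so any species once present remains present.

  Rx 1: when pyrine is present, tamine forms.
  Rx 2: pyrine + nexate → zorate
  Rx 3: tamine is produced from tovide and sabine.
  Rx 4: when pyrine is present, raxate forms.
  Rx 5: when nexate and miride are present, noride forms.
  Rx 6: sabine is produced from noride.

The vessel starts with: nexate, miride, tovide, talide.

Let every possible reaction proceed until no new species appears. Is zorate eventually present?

zorate would need pyrine and nexate (Rx 2), but pyrine never forms.

No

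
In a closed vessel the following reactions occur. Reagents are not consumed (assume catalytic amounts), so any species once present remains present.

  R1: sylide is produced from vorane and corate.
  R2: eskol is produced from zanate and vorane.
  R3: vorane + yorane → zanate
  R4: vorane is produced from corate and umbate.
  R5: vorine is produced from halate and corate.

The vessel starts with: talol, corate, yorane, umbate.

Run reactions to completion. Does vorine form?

No

vorine would need halate and corate (R5), but halate never forms.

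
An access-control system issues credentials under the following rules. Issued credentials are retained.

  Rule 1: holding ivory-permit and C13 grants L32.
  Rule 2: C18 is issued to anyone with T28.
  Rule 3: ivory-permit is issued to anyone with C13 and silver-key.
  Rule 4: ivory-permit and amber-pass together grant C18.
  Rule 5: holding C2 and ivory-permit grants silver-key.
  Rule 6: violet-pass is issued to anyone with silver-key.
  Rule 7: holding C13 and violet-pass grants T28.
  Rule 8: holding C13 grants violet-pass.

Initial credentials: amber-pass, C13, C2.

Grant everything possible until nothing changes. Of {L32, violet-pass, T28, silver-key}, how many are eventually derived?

2

Holding C13 grants violet-pass (Rule 8).
Holding C13 and violet-pass grants T28 (Rule 7).
L32 would need ivory-permit and C13 (Rule 1), but ivory-permit is never granted.
violet-pass: reached.
T28: reached.
silver-key would need C2 and ivory-permit (Rule 5), but ivory-permit is never granted.
Reached: violet-pass and T28 — 2 of the 4.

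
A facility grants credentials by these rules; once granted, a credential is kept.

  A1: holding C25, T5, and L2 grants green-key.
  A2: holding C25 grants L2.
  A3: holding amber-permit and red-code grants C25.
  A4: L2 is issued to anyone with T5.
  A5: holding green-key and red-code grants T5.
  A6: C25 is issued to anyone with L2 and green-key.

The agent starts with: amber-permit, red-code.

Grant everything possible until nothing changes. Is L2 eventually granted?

Holding amber-permit and red-code grants C25 (A3).
Holding C25 grants L2 (A2).

Yes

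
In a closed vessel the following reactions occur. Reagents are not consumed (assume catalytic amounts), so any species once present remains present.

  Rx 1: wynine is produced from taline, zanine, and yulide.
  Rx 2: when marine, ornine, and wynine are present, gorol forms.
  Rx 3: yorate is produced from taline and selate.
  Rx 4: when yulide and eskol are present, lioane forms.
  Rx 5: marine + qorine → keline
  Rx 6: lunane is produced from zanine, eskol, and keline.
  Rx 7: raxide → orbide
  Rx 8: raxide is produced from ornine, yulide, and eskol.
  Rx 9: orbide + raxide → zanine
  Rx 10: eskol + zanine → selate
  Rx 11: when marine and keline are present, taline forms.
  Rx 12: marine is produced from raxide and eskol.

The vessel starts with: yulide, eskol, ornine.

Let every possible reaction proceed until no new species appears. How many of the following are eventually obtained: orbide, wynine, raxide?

2

ornine, yulide, and eskol present → raxide forms (Rx 8).
raxide present → orbide forms (Rx 7).
orbide: reached.
wynine would need taline, zanine, and yulide (Rx 1), but taline never forms.
raxide: reached.
Reached: orbide and raxide — 2 of the 3.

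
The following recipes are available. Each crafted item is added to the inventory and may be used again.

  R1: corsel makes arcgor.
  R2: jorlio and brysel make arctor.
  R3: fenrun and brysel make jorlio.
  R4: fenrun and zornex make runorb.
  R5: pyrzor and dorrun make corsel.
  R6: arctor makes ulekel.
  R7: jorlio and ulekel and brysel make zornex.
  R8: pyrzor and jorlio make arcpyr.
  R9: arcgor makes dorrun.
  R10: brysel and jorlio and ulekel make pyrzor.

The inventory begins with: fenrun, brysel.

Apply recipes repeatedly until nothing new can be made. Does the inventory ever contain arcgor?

arcgor would need corsel (R1), but corsel is never obtained.

No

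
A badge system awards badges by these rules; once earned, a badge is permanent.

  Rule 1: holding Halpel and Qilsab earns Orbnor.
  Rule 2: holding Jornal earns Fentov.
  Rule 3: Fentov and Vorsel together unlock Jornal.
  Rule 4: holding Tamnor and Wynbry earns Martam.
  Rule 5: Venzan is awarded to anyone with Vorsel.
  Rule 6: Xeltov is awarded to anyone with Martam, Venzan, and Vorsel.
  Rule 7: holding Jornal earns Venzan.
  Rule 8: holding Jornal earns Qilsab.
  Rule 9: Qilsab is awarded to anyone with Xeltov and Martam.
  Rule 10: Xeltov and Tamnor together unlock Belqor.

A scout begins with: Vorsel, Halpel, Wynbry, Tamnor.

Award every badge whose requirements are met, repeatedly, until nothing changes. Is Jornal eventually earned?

Jornal would need Fentov and Vorsel (Rule 3), but Fentov is never earned.

No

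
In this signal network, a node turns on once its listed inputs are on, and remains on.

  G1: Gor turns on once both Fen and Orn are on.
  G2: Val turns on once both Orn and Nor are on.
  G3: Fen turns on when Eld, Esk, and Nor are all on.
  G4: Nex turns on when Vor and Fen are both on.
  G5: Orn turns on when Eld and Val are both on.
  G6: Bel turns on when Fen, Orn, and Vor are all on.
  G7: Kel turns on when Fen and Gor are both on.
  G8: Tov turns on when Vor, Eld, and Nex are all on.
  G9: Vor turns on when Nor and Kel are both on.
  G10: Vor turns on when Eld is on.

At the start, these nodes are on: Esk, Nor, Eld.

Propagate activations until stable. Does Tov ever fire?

Yes

G10: Eld on → Vor on.
G3: Eld, Esk, and Nor on → Fen on.
Vor and Fen are on, so Nex turns on (G4).
G8: Vor, Eld, and Nex on → Tov on.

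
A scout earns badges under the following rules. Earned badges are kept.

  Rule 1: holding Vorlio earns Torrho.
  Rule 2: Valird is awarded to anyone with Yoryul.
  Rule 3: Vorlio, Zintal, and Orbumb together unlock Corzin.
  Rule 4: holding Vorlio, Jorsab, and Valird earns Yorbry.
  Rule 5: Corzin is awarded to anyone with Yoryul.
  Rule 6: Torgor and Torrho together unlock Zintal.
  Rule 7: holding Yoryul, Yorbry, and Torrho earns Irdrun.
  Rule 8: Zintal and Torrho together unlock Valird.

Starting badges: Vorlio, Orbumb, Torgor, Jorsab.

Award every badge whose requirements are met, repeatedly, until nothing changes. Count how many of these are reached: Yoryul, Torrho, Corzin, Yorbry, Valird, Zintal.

With Vorlio, Torrho is earned (Rule 1).
With Torgor and Torrho, Zintal is earned (Rule 6).
With Vorlio, Zintal, and Orbumb, Corzin is earned (Rule 3).
With Zintal and Torrho, Valird is earned (Rule 8).
With Vorlio, Jorsab, and Valird, Yorbry is earned (Rule 4).
No rule produces Yoryul, and it is not given.
Torrho: reached.
Corzin: reached.
Yorbry: reached.
Valird: reached.
Zintal: reached.
Reached: Torrho, Corzin, Yorbry, Valird, and Zintal — 5 of the 6.

5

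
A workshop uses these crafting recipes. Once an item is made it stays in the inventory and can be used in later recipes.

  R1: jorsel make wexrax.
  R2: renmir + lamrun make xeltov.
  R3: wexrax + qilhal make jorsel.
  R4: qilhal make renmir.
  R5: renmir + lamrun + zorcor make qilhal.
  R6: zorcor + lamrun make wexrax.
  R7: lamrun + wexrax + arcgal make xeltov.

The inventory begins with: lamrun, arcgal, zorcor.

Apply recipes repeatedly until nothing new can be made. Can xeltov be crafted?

Yes

zorcor + lamrun → wexrax (R6).
lamrun + wexrax + arcgal → xeltov (R7).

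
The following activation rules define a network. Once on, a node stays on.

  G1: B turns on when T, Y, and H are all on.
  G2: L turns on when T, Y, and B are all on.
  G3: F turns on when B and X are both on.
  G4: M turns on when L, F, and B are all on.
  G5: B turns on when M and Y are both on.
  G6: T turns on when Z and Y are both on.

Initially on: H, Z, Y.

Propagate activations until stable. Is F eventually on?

No

F would need B and X (G3), but X never turns on.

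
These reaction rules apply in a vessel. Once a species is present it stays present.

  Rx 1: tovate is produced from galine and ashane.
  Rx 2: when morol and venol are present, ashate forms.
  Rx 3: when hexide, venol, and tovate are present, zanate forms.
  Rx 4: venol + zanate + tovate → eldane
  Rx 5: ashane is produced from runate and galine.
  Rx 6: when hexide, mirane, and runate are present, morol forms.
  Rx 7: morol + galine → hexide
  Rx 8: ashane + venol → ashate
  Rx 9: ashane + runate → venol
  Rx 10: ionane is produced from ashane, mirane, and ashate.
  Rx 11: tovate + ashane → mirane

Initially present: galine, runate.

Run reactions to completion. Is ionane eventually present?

runate and galine present → ashane forms (Rx 5).
ashane and runate present → venol forms (Rx 9).
galine and ashane present → tovate forms (Rx 1).
ashane and venol present → ashate forms (Rx 8).
tovate and ashane present → mirane forms (Rx 11).
ashane, mirane, and ashate present → ionane forms (Rx 10).

Yes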